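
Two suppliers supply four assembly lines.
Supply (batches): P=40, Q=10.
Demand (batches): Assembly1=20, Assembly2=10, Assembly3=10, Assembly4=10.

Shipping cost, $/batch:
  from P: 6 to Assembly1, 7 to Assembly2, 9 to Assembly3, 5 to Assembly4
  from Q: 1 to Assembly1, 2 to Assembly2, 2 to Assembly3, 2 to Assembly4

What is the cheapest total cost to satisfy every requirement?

260

One minimum-cost allocation:
  P→Assembly1: 20 × $6 = $120
  P→Assembly2: 10 × $7 = $70
  P→Assembly4: 10 × $5 = $50
  Q→Assembly3: 10 × $2 = $20
Total = 120 + 70 + 50 + 20 = $260.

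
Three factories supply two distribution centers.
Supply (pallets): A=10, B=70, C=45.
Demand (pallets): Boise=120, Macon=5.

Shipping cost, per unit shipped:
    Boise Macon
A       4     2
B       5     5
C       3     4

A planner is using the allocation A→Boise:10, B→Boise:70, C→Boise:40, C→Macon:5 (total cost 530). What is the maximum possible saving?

15

Current plan cost = 10·4 + 70·5 + 40·3 + 5·4 = 530.
Optimal plan:
  A–Boise: 5 pallets
  A–Macon: 5 pallets
  B–Boise: 70 pallets
  C–Boise: 45 pallets
Optimal cost = 515.
Saving = 530 − 515 = 15.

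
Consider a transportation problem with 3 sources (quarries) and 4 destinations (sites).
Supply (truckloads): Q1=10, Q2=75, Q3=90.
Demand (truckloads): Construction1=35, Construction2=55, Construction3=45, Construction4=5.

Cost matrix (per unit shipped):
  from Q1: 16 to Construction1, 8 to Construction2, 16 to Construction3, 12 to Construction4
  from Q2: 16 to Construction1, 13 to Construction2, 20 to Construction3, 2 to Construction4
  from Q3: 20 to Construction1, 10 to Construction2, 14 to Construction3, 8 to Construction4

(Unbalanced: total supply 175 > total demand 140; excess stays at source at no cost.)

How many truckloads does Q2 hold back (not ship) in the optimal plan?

Minimum-cost shipments:
  Q1 to Construction2: 10 × 8 = 80
  Q2 to Construction1: 35 × 16 = 560
  Q2 to Construction4: 5 × 2 = 10
  Q3 to Construction2: 45 × 10 = 450
  Q3 to Construction3: 45 × 14 = 630
Total cost = 1730.
Q2 ships 40 of its 75, leaving 35.

35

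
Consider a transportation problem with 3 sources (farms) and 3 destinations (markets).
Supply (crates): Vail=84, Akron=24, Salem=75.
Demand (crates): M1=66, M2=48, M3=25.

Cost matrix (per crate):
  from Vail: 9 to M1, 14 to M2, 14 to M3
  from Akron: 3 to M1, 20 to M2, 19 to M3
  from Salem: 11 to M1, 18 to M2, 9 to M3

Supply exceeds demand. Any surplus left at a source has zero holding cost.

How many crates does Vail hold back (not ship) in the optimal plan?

An optimal plan:
  Vail->M1: 36 × 9 = 324
  Vail->M2: 48 × 14 = 672
  Akron->M1: 24 × 3 = 72
  Salem->M1: 6 × 11 = 66
  Salem->M3: 25 × 9 = 225
Total cost = 1359.
Vail ships 84 of its 84, leaving 0.

0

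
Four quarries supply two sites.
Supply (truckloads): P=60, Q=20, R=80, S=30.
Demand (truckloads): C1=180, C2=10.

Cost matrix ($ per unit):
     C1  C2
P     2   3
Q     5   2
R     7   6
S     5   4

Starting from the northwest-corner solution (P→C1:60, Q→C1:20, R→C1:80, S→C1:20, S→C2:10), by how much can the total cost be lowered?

Current plan cost = 60·2 + 20·5 + 80·7 + 20·5 + 10·4 = $920.
Optimal plan:
  P->C1: 60 truckloads
  Q->C1: 10 truckloads
  Q->C2: 10 truckloads
  R->C1: 80 truckloads
  S->C1: 30 truckloads
Optimal cost = $900.
Saving = 920 − 900 = $20.

20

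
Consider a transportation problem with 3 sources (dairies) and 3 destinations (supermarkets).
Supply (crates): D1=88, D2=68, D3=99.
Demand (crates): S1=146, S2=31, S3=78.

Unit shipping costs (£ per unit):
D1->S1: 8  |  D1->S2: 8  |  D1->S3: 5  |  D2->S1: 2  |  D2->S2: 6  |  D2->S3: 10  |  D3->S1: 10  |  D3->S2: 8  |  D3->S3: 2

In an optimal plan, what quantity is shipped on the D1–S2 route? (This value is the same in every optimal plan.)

The minimum-cost plan:
  D1→S1: 78 × £8 = £624
  D1→S2: 10 × £8 = £80
  D2→S1: 68 × £2 = £136
  D3→S2: 21 × £8 = £168
  D3→S3: 78 × £2 = £156
Total cost = £1164.
So D1→S2 carries 10 crates.

10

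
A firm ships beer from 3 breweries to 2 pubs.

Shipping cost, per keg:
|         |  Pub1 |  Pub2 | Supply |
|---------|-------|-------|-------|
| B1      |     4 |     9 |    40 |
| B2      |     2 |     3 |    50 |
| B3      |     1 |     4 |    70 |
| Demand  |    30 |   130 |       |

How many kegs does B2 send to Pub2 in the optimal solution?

50

Solving gives:
  B1 to Pub1: 30 kegs
  B1 to Pub2: 10 kegs
  B2 to Pub2: 50 kegs
  B3 to Pub2: 70 kegs
Total cost = 640.
So B2→Pub2 carries 50 kegs.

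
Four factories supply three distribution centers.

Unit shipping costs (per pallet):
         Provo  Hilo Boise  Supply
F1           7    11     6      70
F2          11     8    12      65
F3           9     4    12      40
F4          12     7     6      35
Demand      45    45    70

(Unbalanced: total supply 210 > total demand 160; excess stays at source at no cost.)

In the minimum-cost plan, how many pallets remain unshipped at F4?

An optimal plan:
  F1→Provo: 35 × 7 = 245
  F1→Boise: 35 × 6 = 210
  F2→Provo: 10 × 11 = 110
  F2→Hilo: 5 × 8 = 40
  F3→Hilo: 40 × 4 = 160
  F4→Boise: 35 × 6 = 210
Total cost = 975.
F4 ships 35 of its 35, leaving 0.

0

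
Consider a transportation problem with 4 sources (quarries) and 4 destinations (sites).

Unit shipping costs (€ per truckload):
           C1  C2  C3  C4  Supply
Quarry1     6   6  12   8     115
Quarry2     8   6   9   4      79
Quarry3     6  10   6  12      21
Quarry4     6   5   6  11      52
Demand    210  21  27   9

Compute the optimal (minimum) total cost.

1682

One minimum-cost allocation:
  Quarry1→C1: 115 × €6 = €690
  Quarry2→C1: 49 × €8 = €392
  Quarry2→C2: 21 × €6 = €126
  Quarry2→C4: 9 × €4 = €36
  Quarry3→C3: 21 × €6 = €126
  Quarry4→C1: 46 × €6 = €276
  Quarry4→C3: 6 × €6 = €36
Total = 690 + 392 + 126 + 36 + 126 + 276 + 36 = €1682.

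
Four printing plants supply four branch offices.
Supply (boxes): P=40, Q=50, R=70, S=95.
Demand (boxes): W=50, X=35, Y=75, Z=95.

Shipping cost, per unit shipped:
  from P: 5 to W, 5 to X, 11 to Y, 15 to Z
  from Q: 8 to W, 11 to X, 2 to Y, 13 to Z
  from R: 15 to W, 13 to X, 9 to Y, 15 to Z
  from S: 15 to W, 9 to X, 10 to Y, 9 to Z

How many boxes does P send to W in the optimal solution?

40

The minimum-cost plan:
  P–W: 40 × 5 = 200
  Q–Y: 50 × 2 = 100
  R–W: 10 × 15 = 150
  R–X: 35 × 13 = 455
  R–Y: 25 × 9 = 225
  S–Z: 95 × 9 = 855
Total cost = 1985.
So P→W carries 40 boxes.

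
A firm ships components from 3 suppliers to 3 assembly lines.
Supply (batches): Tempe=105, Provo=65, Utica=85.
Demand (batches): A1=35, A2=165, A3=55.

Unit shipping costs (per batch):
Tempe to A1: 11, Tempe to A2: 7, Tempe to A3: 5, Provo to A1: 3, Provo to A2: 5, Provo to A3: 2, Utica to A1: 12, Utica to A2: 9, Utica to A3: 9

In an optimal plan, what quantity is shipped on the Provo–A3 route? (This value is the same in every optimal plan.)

30

The minimum-cost plan:
  Tempe–A2: 80 batches
  Tempe–A3: 25 batches
  Provo–A1: 35 batches
  Provo–A3: 30 batches
  Utica–A2: 85 batches
Total cost = 1615.
So Provo→A3 carries 30 batches.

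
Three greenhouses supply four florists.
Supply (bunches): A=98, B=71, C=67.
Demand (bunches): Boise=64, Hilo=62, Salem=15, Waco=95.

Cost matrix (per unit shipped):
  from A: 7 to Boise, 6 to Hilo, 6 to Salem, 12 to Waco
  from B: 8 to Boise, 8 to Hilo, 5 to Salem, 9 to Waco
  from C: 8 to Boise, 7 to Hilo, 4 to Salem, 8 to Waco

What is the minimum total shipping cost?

An optimal shipping plan:
  A–Boise: 36 × 7 = 252
  A–Hilo: 62 × 6 = 372
  B–Boise: 28 × 8 = 224
  B–Waco: 43 × 9 = 387
  C–Salem: 15 × 4 = 60
  C–Waco: 52 × 8 = 416
Total = 252 + 372 + 224 + 387 + 60 + 416 = 1711.
(Supply check: A ships 98; B ships 71; C ships 67.)

1711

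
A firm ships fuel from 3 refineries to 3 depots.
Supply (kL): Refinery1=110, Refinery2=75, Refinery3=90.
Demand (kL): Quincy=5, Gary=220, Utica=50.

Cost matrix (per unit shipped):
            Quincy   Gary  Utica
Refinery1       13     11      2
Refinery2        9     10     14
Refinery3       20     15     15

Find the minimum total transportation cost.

2855

Optimal allocation:
  Refinery1->Gary: 60 × 11 = 660
  Refinery1->Utica: 50 × 2 = 100
  Refinery2->Quincy: 5 × 9 = 45
  Refinery2->Gary: 70 × 10 = 700
  Refinery3->Gary: 90 × 15 = 1350
Total = 660 + 100 + 45 + 700 + 1350 = 2855.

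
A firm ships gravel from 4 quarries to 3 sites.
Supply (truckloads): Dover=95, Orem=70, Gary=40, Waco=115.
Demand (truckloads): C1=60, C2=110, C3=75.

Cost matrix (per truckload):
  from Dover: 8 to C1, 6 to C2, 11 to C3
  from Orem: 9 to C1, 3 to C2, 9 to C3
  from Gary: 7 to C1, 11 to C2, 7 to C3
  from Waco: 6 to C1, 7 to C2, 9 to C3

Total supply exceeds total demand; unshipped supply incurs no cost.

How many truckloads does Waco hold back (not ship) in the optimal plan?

An optimal plan:
  Dover->C2: 40 × 6 = 240
  Orem->C2: 70 × 3 = 210
  Gary->C3: 40 × 7 = 280
  Waco->C1: 60 × 6 = 360
  Waco->C3: 35 × 9 = 315
Total cost = 1405.
Waco ships 95 of its 115, leaving 20.

20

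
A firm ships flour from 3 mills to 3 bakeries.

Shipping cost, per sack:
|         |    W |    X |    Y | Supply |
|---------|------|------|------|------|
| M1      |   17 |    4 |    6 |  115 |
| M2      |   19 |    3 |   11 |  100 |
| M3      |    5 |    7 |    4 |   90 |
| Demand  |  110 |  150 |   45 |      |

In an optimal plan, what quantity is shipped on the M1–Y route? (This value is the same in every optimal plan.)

Optimal shipments:
  M1→W: 20 × 17 = 340
  M1→X: 50 × 4 = 200
  M1→Y: 45 × 6 = 270
  M2→X: 100 × 3 = 300
  M3→W: 90 × 5 = 450
Total cost = 1560.
So M1→Y carries 45 sacks.

45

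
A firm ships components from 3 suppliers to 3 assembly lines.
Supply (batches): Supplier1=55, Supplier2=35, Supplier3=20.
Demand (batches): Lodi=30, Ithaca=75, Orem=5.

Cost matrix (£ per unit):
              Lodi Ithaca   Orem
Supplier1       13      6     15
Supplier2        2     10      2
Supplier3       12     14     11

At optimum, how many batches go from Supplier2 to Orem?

Optimal shipments:
  Supplier1->Ithaca: 55 × £6 = £330
  Supplier2->Lodi: 30 × £2 = £60
  Supplier2->Orem: 5 × £2 = £10
  Supplier3->Ithaca: 20 × £14 = £280
Total cost = £680.
So Supplier2→Orem carries 5 batches.

5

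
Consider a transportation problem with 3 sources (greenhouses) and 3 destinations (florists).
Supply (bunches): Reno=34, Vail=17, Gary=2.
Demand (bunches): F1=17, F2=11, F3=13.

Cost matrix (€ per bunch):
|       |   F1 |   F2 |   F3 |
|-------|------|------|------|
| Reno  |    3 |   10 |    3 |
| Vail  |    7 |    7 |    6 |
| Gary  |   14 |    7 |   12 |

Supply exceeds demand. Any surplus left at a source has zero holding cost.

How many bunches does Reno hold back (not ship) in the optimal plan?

4

Minimum-cost shipments:
  Reno->F1: 17 × €3 = €51
  Reno->F3: 13 × €3 = €39
  Vail->F2: 11 × €7 = €77
Total cost = €167.
Reno ships 30 of its 34, leaving 4.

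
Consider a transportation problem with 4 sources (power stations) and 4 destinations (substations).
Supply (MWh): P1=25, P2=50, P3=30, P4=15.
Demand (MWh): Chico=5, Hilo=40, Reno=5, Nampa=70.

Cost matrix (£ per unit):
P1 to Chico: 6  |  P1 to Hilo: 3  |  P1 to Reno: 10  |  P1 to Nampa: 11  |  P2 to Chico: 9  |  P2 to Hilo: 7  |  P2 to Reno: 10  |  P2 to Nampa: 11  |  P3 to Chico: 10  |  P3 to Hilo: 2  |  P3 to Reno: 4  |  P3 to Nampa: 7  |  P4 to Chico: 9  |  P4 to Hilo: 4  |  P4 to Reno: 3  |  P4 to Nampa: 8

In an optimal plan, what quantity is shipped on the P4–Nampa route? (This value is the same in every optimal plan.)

Optimal shipments:
  P1->Chico: 5 × £6 = £30
  P1->Hilo: 20 × £3 = £60
  P2->Nampa: 50 × £11 = £550
  P3->Hilo: 20 × £2 = £40
  P3->Nampa: 10 × £7 = £70
  P4->Reno: 5 × £3 = £15
  P4->Nampa: 10 × £8 = £80
Total cost = £845.
So P4→Nampa carries 10 MWh.

10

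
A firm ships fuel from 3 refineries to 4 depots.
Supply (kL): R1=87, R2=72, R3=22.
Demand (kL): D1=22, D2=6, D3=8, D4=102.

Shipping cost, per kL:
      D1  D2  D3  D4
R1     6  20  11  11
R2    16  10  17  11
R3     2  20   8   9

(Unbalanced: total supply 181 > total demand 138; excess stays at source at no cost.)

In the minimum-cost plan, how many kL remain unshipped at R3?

0

An optimal plan:
  R1 to D3: 8 × 11 = 88
  R1 to D4: 79 × 11 = 869
  R2 to D2: 6 × 10 = 60
  R2 to D4: 23 × 11 = 253
  R3 to D1: 22 × 2 = 44
Total cost = 1314.
R3 ships 22 of its 22, leaving 0.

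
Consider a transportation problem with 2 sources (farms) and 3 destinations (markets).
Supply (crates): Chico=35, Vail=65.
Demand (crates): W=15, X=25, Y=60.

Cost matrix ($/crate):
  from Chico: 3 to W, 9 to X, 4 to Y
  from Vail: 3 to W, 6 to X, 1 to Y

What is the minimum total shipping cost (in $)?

315

Optimal allocation:
  Chico–W: 15 × $3 = $45
  Chico–Y: 20 × $4 = $80
  Vail–X: 25 × $6 = $150
  Vail–Y: 40 × $1 = $40
Total = 45 + 80 + 150 + 40 = $315.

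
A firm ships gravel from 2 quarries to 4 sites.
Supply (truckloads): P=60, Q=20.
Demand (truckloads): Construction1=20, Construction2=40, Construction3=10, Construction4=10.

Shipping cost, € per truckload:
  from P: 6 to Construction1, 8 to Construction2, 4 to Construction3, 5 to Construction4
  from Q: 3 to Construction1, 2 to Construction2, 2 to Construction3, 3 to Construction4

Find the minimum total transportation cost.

410

A cheapest plan:
  P→Construction1: 20 × €6 = €120
  P→Construction2: 20 × €8 = €160
  P→Construction3: 10 × €4 = €40
  P→Construction4: 10 × €5 = €50
  Q→Construction2: 20 × €2 = €40
Total = 120 + 160 + 40 + 50 + 40 = €410.
(Supply check: P ships 60; Q ships 20.)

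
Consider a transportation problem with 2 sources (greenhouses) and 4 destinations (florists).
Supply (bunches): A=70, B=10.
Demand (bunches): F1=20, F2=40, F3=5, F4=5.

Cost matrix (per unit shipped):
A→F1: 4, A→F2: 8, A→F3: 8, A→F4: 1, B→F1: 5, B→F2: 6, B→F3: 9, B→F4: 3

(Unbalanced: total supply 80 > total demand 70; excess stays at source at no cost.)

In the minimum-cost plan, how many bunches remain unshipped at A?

10

An optimal plan:
  A→F1: 20 × 4 = 80
  A→F2: 30 × 8 = 240
  A→F3: 5 × 8 = 40
  A→F4: 5 × 1 = 5
  B→F2: 10 × 6 = 60
Total cost = 425.
A ships 60 of its 70, leaving 10.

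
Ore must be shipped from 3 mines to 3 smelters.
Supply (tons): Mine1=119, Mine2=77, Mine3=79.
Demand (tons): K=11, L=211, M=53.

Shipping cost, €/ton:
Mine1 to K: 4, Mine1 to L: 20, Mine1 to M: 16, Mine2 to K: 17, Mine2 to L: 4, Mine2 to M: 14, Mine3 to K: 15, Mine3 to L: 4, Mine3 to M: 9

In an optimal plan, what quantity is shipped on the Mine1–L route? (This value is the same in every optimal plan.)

Solving gives:
  Mine1→K: 11 tons
  Mine1→L: 55 tons
  Mine1→M: 53 tons
  Mine2→L: 77 tons
  Mine3→L: 79 tons
Total cost = €2616.
So Mine1→L carries 55 tons.

55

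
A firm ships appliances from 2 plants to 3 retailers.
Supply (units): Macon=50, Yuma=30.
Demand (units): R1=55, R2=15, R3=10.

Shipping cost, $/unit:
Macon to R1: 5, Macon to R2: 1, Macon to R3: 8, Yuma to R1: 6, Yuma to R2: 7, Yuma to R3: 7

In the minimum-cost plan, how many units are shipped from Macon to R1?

Optimal shipments:
  Macon–R1: 35 × $5 = $175
  Macon–R2: 15 × $1 = $15
  Yuma–R1: 20 × $6 = $120
  Yuma–R3: 10 × $7 = $70
Total cost = $380.
So Macon→R1 carries 35 units.

35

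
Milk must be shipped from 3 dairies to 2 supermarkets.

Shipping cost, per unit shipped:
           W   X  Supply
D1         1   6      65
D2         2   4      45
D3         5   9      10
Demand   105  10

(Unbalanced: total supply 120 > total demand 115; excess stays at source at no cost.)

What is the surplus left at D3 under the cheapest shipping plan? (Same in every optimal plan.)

5

An optimal plan:
  D1→W: 65 × 1 = 65
  D2→W: 35 × 2 = 70
  D2→X: 10 × 4 = 40
  D3→W: 5 × 5 = 25
Total cost = 200.
D3 ships 5 of its 10, leaving 5.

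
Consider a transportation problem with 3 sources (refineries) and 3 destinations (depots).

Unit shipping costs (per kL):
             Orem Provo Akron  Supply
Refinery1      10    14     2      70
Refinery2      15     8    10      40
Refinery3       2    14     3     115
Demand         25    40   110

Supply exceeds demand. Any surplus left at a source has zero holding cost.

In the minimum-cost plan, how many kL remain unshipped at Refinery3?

Minimum-cost shipments:
  Refinery1->Akron: 70 × 2 = 140
  Refinery2->Provo: 40 × 8 = 320
  Refinery3->Orem: 25 × 2 = 50
  Refinery3->Akron: 40 × 3 = 120
Total cost = 630.
Refinery3 ships 65 of its 115, leaving 50.

50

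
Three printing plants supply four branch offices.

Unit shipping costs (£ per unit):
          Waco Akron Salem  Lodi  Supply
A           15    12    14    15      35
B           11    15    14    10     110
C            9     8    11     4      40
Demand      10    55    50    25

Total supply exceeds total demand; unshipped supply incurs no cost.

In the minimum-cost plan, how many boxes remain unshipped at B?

45

An optimal plan:
  A–Akron: 35 × £12 = £420
  B–Waco: 10 × £11 = £110
  B–Salem: 50 × £14 = £700
  B–Lodi: 5 × £10 = £50
  C–Akron: 20 × £8 = £160
  C–Lodi: 20 × £4 = £80
Total cost = £1520.
B ships 65 of its 110, leaving 45.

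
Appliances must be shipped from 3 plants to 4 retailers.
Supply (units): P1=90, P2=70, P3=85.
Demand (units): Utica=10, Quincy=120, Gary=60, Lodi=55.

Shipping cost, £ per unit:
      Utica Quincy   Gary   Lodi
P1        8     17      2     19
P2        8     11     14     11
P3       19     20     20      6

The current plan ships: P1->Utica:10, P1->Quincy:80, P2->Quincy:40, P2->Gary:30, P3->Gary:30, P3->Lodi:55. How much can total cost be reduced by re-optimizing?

Current plan cost = 10·8 + 80·17 + 40·11 + 30·14 + 30·20 + 55·6 = £3230.
Optimal plan:
  P1→Utica: 10 × £8 = £80
  P1→Quincy: 20 × £17 = £340
  P1→Gary: 60 × £2 = £120
  P2→Quincy: 70 × £11 = £770
  P3→Quincy: 30 × £20 = £600
  P3→Lodi: 55 × £6 = £330
Optimal cost = £2240.
Saving = 3230 − 2240 = £990.

990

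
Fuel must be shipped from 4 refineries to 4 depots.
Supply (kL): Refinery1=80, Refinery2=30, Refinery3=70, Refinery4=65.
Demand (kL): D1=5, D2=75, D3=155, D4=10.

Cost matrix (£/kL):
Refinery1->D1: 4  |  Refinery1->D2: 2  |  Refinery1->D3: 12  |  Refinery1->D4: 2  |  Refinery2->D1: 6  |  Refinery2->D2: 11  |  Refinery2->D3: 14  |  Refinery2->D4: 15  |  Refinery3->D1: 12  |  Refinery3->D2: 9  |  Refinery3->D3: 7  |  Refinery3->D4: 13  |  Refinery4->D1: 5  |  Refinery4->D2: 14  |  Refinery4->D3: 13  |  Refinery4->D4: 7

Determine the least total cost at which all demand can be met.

1845

An optimal shipping plan:
  Refinery1 to D2: 75 kL
  Refinery1 to D4: 5 kL
  Refinery2 to D1: 5 kL
  Refinery2 to D3: 25 kL
  Refinery3 to D3: 70 kL
  Refinery4 to D3: 60 kL
  Refinery4 to D4: 5 kL
Total cost = £1845.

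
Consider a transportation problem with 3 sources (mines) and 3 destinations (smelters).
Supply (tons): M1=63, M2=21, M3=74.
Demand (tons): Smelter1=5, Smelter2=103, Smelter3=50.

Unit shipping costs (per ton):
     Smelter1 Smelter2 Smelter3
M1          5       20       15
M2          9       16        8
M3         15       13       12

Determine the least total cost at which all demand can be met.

An optimal shipping plan:
  M1–Smelter1: 5 tons
  M1–Smelter2: 29 tons
  M1–Smelter3: 29 tons
  M2–Smelter3: 21 tons
  M3–Smelter2: 74 tons
Total cost = 2170.

2170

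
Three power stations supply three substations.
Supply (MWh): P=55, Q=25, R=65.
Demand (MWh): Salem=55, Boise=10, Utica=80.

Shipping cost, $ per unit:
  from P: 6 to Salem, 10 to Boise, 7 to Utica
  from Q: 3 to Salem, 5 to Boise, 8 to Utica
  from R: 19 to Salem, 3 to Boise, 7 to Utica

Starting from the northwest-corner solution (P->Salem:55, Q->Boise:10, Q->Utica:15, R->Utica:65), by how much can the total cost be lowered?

Current plan cost = 55·6 + 10·5 + 15·8 + 65·7 = $955.
Optimal plan:
  P→Salem: 30 MWh
  P→Utica: 25 MWh
  Q→Salem: 25 MWh
  R→Boise: 10 MWh
  R→Utica: 55 MWh
Optimal cost = $845.
Saving = 955 − 845 = $110.

110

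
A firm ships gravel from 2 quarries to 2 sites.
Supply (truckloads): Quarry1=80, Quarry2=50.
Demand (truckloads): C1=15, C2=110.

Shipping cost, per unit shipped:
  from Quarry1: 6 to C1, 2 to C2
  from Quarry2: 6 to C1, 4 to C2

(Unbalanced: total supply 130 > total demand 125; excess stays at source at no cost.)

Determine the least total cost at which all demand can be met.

An optimal shipping plan:
  Quarry1→C2: 80 truckloads
  Quarry2→C1: 15 truckloads
  Quarry2→C2: 30 truckloads
Total cost = 370.

370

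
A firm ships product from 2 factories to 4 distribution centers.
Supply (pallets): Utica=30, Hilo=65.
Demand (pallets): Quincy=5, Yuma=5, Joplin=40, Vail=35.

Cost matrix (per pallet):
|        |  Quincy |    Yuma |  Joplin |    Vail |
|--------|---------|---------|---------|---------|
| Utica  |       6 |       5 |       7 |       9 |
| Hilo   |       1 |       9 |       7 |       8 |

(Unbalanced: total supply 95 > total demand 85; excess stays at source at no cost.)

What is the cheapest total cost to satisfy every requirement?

One minimum-cost allocation:
  Utica->Yuma: 5 × 5 = 25
  Utica->Joplin: 25 × 7 = 175
  Hilo->Quincy: 5 × 1 = 5
  Hilo->Joplin: 15 × 7 = 105
  Hilo->Vail: 35 × 8 = 280
Total = 25 + 175 + 5 + 105 + 280 = 590.

590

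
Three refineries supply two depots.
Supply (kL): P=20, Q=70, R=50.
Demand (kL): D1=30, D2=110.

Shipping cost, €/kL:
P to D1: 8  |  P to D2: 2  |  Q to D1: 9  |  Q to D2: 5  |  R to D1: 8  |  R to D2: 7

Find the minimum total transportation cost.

Optimal allocation:
  P to D2: 20 × €2 = €40
  Q to D2: 70 × €5 = €350
  R to D1: 30 × €8 = €240
  R to D2: 20 × €7 = €140
Total = 40 + 350 + 240 + 140 = €770.

770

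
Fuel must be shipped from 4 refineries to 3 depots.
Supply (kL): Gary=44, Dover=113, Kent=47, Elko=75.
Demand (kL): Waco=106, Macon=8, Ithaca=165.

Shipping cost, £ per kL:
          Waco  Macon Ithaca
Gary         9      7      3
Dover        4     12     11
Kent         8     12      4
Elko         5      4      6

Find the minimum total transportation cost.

1255

Optimal allocation:
  Gary->Ithaca: 44 × £3 = £132
  Dover->Waco: 106 × £4 = £424
  Dover->Ithaca: 7 × £11 = £77
  Kent->Ithaca: 47 × £4 = £188
  Elko->Macon: 8 × £4 = £32
  Elko->Ithaca: 67 × £6 = £402
Total = 132 + 424 + 77 + 188 + 32 + 402 = £1255.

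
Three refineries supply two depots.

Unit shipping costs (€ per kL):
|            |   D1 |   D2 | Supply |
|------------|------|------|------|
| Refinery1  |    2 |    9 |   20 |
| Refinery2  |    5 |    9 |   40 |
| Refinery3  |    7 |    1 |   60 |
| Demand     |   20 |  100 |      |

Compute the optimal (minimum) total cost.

460

Optimal allocation:
  Refinery1->D1: 20 kL
  Refinery2->D2: 40 kL
  Refinery3->D2: 60 kL
Total cost = €460.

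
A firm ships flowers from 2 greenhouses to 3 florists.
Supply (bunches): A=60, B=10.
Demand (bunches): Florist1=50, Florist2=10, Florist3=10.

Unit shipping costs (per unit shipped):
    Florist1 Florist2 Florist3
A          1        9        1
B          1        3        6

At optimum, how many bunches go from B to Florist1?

0

Optimal shipments:
  A→Florist1: 50 × 1 = 50
  A→Florist3: 10 × 1 = 10
  B→Florist2: 10 × 3 = 30
Total cost = 90.
The route B→Florist1 is not used.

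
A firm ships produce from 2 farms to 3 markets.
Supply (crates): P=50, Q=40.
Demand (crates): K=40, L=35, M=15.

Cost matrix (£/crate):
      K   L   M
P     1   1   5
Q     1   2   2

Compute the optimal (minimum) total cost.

A cheapest plan:
  P–K: 15 × £1 = £15
  P–L: 35 × £1 = £35
  Q–K: 25 × £1 = £25
  Q–M: 15 × £2 = £30
Total = 15 + 35 + 25 + 30 = £105.
(Supply check: P ships 50; Q ships 40.)

105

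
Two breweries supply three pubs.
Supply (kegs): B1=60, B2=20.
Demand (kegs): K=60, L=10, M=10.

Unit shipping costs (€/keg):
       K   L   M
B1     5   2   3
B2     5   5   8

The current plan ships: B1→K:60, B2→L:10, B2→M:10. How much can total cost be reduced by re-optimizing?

Current plan cost = 60·5 + 10·5 + 10·8 = €430.
Optimal plan:
  B1->K: 40 × €5 = €200
  B1->L: 10 × €2 = €20
  B1->M: 10 × €3 = €30
  B2->K: 20 × €5 = €100
Optimal cost = €350.
Saving = 430 − 350 = €80.

80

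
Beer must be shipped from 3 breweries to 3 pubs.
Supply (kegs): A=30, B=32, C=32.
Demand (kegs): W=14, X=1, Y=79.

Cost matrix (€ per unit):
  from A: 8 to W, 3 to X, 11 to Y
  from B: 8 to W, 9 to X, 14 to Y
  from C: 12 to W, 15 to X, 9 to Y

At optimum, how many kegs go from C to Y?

32

Optimal shipments:
  A→X: 1 × €3 = €3
  A→Y: 29 × €11 = €319
  B→W: 14 × €8 = €112
  B→Y: 18 × €14 = €252
  C→Y: 32 × €9 = €288
Total cost = €974.
So C→Y carries 32 kegs.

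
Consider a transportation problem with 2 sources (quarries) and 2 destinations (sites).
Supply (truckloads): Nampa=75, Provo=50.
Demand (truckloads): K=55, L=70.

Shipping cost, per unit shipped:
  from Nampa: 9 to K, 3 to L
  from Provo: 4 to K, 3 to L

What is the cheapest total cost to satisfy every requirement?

A cheapest plan:
  Nampa→K: 5 × 9 = 45
  Nampa→L: 70 × 3 = 210
  Provo→K: 50 × 4 = 200
Total = 45 + 210 + 200 = 455.

455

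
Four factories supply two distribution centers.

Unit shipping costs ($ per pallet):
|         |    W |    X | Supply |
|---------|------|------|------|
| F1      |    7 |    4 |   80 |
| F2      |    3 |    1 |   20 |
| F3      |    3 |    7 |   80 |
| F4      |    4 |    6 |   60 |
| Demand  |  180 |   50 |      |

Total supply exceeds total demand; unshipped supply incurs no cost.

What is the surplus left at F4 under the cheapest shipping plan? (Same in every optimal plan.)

An optimal plan:
  F1→W: 20 × $7 = $140
  F1→X: 50 × $4 = $200
  F2→W: 20 × $3 = $60
  F3→W: 80 × $3 = $240
  F4→W: 60 × $4 = $240
Total cost = $880.
F4 ships 60 of its 60, leaving 0.

0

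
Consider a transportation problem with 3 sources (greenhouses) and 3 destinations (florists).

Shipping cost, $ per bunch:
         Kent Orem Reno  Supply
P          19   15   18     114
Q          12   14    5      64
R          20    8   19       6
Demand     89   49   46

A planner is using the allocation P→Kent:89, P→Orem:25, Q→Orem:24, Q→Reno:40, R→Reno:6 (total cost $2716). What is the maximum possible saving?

228

Current plan cost = 89·19 + 25·15 + 24·14 + 40·5 + 6·19 = $2716.
Optimal plan:
  P to Kent: 71 × $19 = $1349
  P to Orem: 43 × $15 = $645
  Q to Kent: 18 × $12 = $216
  Q to Reno: 46 × $5 = $230
  R to Orem: 6 × $8 = $48
Optimal cost = $2488.
Saving = 2716 − 2488 = $228.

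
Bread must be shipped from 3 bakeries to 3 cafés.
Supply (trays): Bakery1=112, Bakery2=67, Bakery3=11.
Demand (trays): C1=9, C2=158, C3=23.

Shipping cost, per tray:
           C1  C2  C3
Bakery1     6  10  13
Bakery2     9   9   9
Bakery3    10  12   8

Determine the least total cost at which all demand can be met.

One minimum-cost allocation:
  Bakery1–C1: 9 × 6 = 54
  Bakery1–C2: 103 × 10 = 1030
  Bakery2–C2: 55 × 9 = 495
  Bakery2–C3: 12 × 9 = 108
  Bakery3–C3: 11 × 8 = 88
Total = 54 + 1030 + 495 + 108 + 88 = 1775.
(Supply check: Bakery1 ships 112; Bakery2 ships 67; Bakery3 ships 11.)

1775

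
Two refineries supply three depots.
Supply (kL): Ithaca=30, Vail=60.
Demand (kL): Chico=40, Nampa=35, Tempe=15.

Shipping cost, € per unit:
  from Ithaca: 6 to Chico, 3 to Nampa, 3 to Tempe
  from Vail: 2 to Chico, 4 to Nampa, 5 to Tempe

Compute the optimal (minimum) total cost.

250

An optimal shipping plan:
  Ithaca to Nampa: 15 × €3 = €45
  Ithaca to Tempe: 15 × €3 = €45
  Vail to Chico: 40 × €2 = €80
  Vail to Nampa: 20 × €4 = €80
Total = 45 + 45 + 80 + 80 = €250.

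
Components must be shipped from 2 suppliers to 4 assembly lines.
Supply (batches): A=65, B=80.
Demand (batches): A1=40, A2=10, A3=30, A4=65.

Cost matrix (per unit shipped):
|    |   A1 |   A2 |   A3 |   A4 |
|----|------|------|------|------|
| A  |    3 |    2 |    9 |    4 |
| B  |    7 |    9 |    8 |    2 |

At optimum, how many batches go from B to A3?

15

The minimum-cost plan:
  A->A1: 40 batches
  A->A2: 10 batches
  A->A3: 15 batches
  B->A3: 15 batches
  B->A4: 65 batches
Total cost = 525.
So B→A3 carries 15 batches.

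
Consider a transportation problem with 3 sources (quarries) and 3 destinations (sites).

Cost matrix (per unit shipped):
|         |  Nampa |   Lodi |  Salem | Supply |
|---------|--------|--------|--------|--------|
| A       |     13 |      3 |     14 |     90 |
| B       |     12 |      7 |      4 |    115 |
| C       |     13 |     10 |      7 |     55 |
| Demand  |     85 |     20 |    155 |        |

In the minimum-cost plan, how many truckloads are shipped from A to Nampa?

The minimum-cost plan:
  A→Nampa: 70 truckloads
  A→Lodi: 20 truckloads
  B→Salem: 115 truckloads
  C→Nampa: 15 truckloads
  C→Salem: 40 truckloads
Total cost = 1905.
So A→Nampa carries 70 truckloads.

70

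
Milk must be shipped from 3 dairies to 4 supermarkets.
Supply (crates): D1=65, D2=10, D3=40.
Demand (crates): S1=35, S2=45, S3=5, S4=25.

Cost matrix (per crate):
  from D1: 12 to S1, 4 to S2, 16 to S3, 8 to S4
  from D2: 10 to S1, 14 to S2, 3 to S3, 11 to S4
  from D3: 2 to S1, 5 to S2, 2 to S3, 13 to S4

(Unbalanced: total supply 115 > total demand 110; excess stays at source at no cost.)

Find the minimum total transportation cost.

470

A cheapest plan:
  D1 to S2: 40 × 4 = 160
  D1 to S4: 25 × 8 = 200
  D2 to S3: 5 × 3 = 15
  D3 to S1: 35 × 2 = 70
  D3 to S2: 5 × 5 = 25
Total = 160 + 200 + 15 + 70 + 25 = 470.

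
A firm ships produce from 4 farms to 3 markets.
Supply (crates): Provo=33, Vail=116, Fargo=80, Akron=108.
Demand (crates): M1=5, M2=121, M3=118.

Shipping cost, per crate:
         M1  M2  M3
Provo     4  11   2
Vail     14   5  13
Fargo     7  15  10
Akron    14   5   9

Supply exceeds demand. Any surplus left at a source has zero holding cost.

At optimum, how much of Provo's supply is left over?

An optimal plan:
  Provo->M3: 33 × 2 = 66
  Vail->M2: 98 × 5 = 490
  Fargo->M1: 5 × 7 = 35
  Akron->M2: 23 × 5 = 115
  Akron->M3: 85 × 9 = 765
Total cost = 1471.
Provo ships 33 of its 33, leaving 0.

0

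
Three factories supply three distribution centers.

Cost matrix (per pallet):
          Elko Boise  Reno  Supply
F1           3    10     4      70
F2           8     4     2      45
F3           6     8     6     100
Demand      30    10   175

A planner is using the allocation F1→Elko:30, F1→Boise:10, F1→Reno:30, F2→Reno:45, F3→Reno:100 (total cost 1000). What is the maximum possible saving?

40

Current plan cost = 30·3 + 10·10 + 30·4 + 45·2 + 100·6 = 1000.
Optimal plan:
  F1 to Elko: 30 × 3 = 90
  F1 to Reno: 40 × 4 = 160
  F2 to Reno: 45 × 2 = 90
  F3 to Boise: 10 × 8 = 80
  F3 to Reno: 90 × 6 = 540
Optimal cost = 960.
Saving = 1000 − 960 = 40.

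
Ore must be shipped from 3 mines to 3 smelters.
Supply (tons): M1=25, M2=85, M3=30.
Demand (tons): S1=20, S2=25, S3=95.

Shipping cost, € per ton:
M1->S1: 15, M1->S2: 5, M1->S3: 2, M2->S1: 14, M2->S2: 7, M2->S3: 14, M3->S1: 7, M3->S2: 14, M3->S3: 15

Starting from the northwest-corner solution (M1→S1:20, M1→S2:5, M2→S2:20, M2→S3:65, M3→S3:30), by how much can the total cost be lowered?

470

Current plan cost = 20·15 + 5·5 + 20·7 + 65·14 + 30·15 = €1825.
Optimal plan:
  M1–S3: 25 × €2 = €50
  M2–S2: 25 × €7 = €175
  M2–S3: 60 × €14 = €840
  M3–S1: 20 × €7 = €140
  M3–S3: 10 × €15 = €150
Optimal cost = €1355.
Saving = 1825 − 1355 = €470.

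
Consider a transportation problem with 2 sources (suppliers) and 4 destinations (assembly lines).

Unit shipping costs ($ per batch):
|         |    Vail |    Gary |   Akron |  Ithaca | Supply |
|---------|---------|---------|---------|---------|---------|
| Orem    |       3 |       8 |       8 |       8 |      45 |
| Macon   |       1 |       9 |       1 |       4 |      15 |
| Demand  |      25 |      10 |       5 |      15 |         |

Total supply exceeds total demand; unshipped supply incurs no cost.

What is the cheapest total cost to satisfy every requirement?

240

One minimum-cost allocation:
  Orem→Vail: 25 batches
  Orem→Gary: 10 batches
  Orem→Ithaca: 5 batches
  Macon→Akron: 5 batches
  Macon→Ithaca: 10 batches
Total cost = $240.
(Supply check: Orem ships 40; Macon ships 15.)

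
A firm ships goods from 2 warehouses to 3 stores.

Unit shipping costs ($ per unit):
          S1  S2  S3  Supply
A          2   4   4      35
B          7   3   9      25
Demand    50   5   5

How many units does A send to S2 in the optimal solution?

0

Optimal shipments:
  A→S1: 30 × $2 = $60
  A→S3: 5 × $4 = $20
  B→S1: 20 × $7 = $140
  B→S2: 5 × $3 = $15
Total cost = $235.
The route A→S2 is not used.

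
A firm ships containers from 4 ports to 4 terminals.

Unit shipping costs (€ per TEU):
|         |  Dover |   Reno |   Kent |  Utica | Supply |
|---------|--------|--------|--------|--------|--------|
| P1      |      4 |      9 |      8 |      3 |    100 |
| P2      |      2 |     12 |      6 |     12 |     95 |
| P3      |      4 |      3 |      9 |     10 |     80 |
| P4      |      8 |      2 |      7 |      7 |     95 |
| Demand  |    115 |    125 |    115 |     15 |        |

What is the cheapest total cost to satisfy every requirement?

Optimal allocation:
  P1->Dover: 65 × €4 = €260
  P1->Kent: 20 × €8 = €160
  P1->Utica: 15 × €3 = €45
  P2->Kent: 95 × €6 = €570
  P3->Dover: 50 × €4 = €200
  P3->Reno: 30 × €3 = €90
  P4->Reno: 95 × €2 = €190
Total = 260 + 160 + 45 + 570 + 200 + 90 + 190 = €1515.
(Supply check: P1 ships 100; P2 ships 95; P3 ships 80; P4 ships 95.)

1515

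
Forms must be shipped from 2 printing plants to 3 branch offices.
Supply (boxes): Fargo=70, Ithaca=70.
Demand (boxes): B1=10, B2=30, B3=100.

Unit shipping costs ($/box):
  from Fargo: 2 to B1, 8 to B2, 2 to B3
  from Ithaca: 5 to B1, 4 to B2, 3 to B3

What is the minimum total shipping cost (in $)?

Optimal allocation:
  Fargo–B1: 10 × $2 = $20
  Fargo–B3: 60 × $2 = $120
  Ithaca–B2: 30 × $4 = $120
  Ithaca–B3: 40 × $3 = $120
Total = 20 + 120 + 120 + 120 = $380.
(Supply check: Fargo ships 70; Ithaca ships 70.)

380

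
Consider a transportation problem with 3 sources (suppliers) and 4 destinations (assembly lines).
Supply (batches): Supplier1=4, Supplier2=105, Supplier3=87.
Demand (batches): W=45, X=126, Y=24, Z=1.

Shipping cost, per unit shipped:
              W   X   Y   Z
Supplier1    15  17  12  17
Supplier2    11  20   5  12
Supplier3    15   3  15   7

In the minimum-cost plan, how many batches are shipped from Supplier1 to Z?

0

Solving gives:
  Supplier1→X: 4 × 17 = 68
  Supplier2→W: 45 × 11 = 495
  Supplier2→X: 35 × 20 = 700
  Supplier2→Y: 24 × 5 = 120
  Supplier2→Z: 1 × 12 = 12
  Supplier3→X: 87 × 3 = 261
Total cost = 1656.
The route Supplier1→Z is not used.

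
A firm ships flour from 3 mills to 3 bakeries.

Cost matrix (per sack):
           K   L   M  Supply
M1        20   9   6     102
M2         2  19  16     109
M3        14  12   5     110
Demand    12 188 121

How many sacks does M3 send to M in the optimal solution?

Solving gives:
  M1–L: 91 sacks
  M1–M: 11 sacks
  M2–K: 12 sacks
  M2–L: 97 sacks
  M3–M: 110 sacks
Total cost = 3302.
So M3→M carries 110 sacks.

110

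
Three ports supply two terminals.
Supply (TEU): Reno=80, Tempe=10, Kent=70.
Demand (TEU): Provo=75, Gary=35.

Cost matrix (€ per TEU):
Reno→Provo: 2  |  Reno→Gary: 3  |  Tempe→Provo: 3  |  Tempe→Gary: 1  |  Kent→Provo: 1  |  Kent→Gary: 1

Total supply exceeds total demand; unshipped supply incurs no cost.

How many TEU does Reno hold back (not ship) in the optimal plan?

An optimal plan:
  Reno→Provo: 30 × €2 = €60
  Tempe→Gary: 10 × €1 = €10
  Kent→Provo: 45 × €1 = €45
  Kent→Gary: 25 × €1 = €25
Total cost = €140.
Reno ships 30 of its 80, leaving 50.

50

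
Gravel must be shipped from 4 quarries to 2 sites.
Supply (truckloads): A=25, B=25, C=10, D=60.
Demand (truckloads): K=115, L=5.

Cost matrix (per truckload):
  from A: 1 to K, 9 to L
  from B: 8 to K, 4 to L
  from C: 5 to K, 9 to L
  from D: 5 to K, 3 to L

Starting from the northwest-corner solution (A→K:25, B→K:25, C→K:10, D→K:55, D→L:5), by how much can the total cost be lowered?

Current plan cost = 25·1 + 25·8 + 10·5 + 55·5 + 5·3 = 565.
Optimal plan:
  A to K: 25 × 1 = 25
  B to K: 20 × 8 = 160
  B to L: 5 × 4 = 20
  C to K: 10 × 5 = 50
  D to K: 60 × 5 = 300
Optimal cost = 555.
Saving = 565 − 555 = 10.

10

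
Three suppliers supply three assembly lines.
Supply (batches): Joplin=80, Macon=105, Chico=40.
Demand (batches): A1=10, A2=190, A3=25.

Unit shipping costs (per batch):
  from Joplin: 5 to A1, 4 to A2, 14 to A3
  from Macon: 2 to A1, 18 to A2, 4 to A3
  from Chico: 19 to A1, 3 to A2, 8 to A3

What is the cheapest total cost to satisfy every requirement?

1820

Optimal allocation:
  Joplin→A2: 80 batches
  Macon→A1: 10 batches
  Macon→A2: 70 batches
  Macon→A3: 25 batches
  Chico→A2: 40 batches
Total cost = 1820.
(Supply check: Joplin ships 80; Macon ships 105; Chico ships 40.)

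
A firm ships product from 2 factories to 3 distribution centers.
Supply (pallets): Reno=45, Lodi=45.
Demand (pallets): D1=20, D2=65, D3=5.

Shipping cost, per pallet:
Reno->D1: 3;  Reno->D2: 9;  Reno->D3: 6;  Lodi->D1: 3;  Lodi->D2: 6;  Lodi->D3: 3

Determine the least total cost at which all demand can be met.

One minimum-cost allocation:
  Reno->D1: 20 pallets
  Reno->D2: 20 pallets
  Reno->D3: 5 pallets
  Lodi->D2: 45 pallets
Total cost = 540.
(Supply check: Reno ships 45; Lodi ships 45.)

540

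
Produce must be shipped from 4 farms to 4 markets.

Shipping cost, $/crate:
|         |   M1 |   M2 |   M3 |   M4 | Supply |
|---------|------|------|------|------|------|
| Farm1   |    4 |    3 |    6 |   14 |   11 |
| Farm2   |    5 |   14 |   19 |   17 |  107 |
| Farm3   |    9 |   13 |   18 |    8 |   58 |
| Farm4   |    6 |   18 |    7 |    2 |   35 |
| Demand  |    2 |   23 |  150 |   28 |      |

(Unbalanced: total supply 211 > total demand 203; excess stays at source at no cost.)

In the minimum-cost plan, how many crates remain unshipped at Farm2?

Minimum-cost shipments:
  Farm1->M3: 11 × $6 = $66
  Farm2->M1: 2 × $5 = $10
  Farm2->M2: 23 × $14 = $322
  Farm2->M3: 74 × $19 = $1406
  Farm3->M3: 30 × $18 = $540
  Farm3->M4: 28 × $8 = $224
  Farm4->M3: 35 × $7 = $245
Total cost = $2813.
Farm2 ships 99 of its 107, leaving 8.

8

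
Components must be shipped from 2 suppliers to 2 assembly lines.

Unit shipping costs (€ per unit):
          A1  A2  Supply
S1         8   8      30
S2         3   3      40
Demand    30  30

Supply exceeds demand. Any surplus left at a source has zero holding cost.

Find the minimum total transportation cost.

Optimal allocation:
  S1 to A1: 20 × €8 = €160
  S2 to A1: 10 × €3 = €30
  S2 to A2: 30 × €3 = €90
Total = 160 + 30 + 90 = €280.

280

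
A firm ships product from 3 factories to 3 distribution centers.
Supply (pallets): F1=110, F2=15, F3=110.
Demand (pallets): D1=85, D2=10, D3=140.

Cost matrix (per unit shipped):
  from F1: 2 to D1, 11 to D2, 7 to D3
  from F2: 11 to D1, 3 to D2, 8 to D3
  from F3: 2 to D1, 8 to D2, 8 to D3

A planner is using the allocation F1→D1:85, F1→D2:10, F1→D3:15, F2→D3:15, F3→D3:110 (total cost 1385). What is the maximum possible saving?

Current plan cost = 85·2 + 10·11 + 15·7 + 15·8 + 110·8 = 1385.
Optimal plan:
  F1–D3: 110 × 7 = 770
  F2–D2: 10 × 3 = 30
  F2–D3: 5 × 8 = 40
  F3–D1: 85 × 2 = 170
  F3–D3: 25 × 8 = 200
Optimal cost = 1210.
Saving = 1385 − 1210 = 175.

175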